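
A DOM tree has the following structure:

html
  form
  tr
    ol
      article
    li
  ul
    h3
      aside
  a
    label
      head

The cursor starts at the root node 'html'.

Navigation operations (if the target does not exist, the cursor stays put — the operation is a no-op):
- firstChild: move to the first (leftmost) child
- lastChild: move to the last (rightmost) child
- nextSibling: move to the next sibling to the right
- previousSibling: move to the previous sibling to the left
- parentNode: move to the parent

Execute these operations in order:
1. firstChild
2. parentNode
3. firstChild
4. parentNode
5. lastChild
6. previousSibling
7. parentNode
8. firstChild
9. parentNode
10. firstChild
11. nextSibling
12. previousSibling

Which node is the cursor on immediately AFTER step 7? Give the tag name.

Answer: html

Derivation:
After 1 (firstChild): form
After 2 (parentNode): html
After 3 (firstChild): form
After 4 (parentNode): html
After 5 (lastChild): a
After 6 (previousSibling): ul
After 7 (parentNode): html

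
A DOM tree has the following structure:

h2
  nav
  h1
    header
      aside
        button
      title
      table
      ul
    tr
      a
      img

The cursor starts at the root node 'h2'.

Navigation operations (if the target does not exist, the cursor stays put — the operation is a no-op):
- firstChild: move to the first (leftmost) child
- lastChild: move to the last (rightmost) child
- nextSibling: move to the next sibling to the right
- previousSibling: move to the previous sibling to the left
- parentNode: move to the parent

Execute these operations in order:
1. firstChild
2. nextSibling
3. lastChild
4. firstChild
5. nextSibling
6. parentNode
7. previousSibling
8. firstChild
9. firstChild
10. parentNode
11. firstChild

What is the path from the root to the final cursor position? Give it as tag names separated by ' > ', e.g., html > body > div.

After 1 (firstChild): nav
After 2 (nextSibling): h1
After 3 (lastChild): tr
After 4 (firstChild): a
After 5 (nextSibling): img
After 6 (parentNode): tr
After 7 (previousSibling): header
After 8 (firstChild): aside
After 9 (firstChild): button
After 10 (parentNode): aside
After 11 (firstChild): button

Answer: h2 > h1 > header > aside > button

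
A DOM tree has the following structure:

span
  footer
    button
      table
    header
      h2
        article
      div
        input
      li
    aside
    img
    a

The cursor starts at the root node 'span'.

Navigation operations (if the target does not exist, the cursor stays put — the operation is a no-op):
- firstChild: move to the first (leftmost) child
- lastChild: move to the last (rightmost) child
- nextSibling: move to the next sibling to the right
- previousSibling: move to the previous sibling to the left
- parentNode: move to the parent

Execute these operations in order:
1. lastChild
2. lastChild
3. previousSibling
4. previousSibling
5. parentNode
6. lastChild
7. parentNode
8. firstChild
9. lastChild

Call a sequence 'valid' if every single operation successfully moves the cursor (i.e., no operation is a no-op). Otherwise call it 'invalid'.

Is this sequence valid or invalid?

After 1 (lastChild): footer
After 2 (lastChild): a
After 3 (previousSibling): img
After 4 (previousSibling): aside
After 5 (parentNode): footer
After 6 (lastChild): a
After 7 (parentNode): footer
After 8 (firstChild): button
After 9 (lastChild): table

Answer: valid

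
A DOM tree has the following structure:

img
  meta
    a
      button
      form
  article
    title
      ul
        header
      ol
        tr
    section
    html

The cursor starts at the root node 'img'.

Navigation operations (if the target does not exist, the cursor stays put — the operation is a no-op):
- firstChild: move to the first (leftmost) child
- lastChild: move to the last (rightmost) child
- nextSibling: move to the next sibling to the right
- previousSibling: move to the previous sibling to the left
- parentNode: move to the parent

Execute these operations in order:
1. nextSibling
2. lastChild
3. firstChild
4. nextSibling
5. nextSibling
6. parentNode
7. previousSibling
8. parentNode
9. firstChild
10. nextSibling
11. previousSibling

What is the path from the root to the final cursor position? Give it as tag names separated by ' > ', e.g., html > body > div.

After 1 (nextSibling): img (no-op, stayed)
After 2 (lastChild): article
After 3 (firstChild): title
After 4 (nextSibling): section
After 5 (nextSibling): html
After 6 (parentNode): article
After 7 (previousSibling): meta
After 8 (parentNode): img
After 9 (firstChild): meta
After 10 (nextSibling): article
After 11 (previousSibling): meta

Answer: img > meta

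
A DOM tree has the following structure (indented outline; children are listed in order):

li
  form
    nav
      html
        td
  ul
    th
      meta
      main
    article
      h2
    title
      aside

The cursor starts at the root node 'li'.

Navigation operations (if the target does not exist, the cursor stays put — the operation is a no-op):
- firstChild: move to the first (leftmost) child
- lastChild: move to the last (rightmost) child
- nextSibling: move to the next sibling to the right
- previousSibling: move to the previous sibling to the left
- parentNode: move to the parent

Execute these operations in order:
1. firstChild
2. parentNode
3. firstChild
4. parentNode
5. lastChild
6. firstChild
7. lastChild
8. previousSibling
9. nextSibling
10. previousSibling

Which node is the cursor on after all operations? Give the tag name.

Answer: meta

Derivation:
After 1 (firstChild): form
After 2 (parentNode): li
After 3 (firstChild): form
After 4 (parentNode): li
After 5 (lastChild): ul
After 6 (firstChild): th
After 7 (lastChild): main
After 8 (previousSibling): meta
After 9 (nextSibling): main
After 10 (previousSibling): meta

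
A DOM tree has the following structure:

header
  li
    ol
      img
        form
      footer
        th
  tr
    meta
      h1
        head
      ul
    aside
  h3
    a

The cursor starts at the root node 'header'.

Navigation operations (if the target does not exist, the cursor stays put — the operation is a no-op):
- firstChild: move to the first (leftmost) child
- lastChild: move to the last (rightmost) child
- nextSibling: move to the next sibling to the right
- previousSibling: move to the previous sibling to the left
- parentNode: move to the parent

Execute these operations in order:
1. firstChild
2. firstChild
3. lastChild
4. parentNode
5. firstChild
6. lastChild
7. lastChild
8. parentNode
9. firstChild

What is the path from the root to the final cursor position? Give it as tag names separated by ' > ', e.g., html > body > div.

Answer: header > li > ol > img > form

Derivation:
After 1 (firstChild): li
After 2 (firstChild): ol
After 3 (lastChild): footer
After 4 (parentNode): ol
After 5 (firstChild): img
After 6 (lastChild): form
After 7 (lastChild): form (no-op, stayed)
After 8 (parentNode): img
After 9 (firstChild): form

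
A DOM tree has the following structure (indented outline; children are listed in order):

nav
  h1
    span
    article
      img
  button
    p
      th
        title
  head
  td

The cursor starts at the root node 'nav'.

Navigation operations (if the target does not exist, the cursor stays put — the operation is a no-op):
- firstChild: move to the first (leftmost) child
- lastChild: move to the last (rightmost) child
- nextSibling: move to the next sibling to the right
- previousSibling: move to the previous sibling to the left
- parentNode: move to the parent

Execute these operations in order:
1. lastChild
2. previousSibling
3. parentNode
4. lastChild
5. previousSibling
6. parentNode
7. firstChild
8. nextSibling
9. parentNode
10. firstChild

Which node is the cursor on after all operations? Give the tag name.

After 1 (lastChild): td
After 2 (previousSibling): head
After 3 (parentNode): nav
After 4 (lastChild): td
After 5 (previousSibling): head
After 6 (parentNode): nav
After 7 (firstChild): h1
After 8 (nextSibling): button
After 9 (parentNode): nav
After 10 (firstChild): h1

Answer: h1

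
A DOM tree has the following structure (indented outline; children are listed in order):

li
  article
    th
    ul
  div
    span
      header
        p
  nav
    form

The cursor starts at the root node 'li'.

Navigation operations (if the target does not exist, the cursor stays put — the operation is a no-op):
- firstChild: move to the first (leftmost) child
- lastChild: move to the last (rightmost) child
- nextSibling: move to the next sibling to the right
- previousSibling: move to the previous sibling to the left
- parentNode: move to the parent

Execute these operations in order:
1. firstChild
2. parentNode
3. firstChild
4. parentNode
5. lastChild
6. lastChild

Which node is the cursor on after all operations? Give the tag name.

After 1 (firstChild): article
After 2 (parentNode): li
After 3 (firstChild): article
After 4 (parentNode): li
After 5 (lastChild): nav
After 6 (lastChild): form

Answer: form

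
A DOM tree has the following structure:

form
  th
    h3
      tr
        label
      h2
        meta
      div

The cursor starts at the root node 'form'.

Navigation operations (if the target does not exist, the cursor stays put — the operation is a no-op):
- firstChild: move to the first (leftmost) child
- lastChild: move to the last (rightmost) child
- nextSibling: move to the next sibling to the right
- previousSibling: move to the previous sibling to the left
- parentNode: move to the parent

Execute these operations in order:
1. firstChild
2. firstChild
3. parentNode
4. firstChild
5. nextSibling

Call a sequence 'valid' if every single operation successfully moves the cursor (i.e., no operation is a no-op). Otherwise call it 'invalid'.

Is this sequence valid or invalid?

After 1 (firstChild): th
After 2 (firstChild): h3
After 3 (parentNode): th
After 4 (firstChild): h3
After 5 (nextSibling): h3 (no-op, stayed)

Answer: invalid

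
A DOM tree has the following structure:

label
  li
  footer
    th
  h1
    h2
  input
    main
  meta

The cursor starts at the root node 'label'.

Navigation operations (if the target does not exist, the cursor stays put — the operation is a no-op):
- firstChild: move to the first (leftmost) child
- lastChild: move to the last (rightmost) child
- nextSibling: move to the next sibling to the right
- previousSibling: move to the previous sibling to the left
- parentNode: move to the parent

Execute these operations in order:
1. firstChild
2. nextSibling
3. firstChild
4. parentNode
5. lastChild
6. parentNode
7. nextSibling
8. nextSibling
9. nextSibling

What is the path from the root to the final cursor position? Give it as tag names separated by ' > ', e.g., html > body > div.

Answer: label > meta

Derivation:
After 1 (firstChild): li
After 2 (nextSibling): footer
After 3 (firstChild): th
After 4 (parentNode): footer
After 5 (lastChild): th
After 6 (parentNode): footer
After 7 (nextSibling): h1
After 8 (nextSibling): input
After 9 (nextSibling): meta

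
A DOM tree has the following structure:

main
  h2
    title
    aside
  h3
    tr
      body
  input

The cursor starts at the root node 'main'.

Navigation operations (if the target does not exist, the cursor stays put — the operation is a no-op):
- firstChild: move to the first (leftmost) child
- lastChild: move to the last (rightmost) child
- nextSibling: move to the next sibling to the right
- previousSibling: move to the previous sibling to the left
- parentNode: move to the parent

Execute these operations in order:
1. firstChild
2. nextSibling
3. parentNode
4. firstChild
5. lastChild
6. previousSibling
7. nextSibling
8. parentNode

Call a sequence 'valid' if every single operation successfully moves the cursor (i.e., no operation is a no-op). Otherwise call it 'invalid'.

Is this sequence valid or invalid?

After 1 (firstChild): h2
After 2 (nextSibling): h3
After 3 (parentNode): main
After 4 (firstChild): h2
After 5 (lastChild): aside
After 6 (previousSibling): title
After 7 (nextSibling): aside
After 8 (parentNode): h2

Answer: valid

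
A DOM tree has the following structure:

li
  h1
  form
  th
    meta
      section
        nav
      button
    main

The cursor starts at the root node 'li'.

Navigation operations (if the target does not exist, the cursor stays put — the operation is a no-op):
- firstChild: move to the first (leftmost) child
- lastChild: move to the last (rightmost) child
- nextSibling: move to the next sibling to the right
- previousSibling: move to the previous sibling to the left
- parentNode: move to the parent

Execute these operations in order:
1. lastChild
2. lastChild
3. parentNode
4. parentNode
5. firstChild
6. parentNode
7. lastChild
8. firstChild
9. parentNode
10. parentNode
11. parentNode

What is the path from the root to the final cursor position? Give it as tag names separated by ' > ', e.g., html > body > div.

After 1 (lastChild): th
After 2 (lastChild): main
After 3 (parentNode): th
After 4 (parentNode): li
After 5 (firstChild): h1
After 6 (parentNode): li
After 7 (lastChild): th
After 8 (firstChild): meta
After 9 (parentNode): th
After 10 (parentNode): li
After 11 (parentNode): li (no-op, stayed)

Answer: li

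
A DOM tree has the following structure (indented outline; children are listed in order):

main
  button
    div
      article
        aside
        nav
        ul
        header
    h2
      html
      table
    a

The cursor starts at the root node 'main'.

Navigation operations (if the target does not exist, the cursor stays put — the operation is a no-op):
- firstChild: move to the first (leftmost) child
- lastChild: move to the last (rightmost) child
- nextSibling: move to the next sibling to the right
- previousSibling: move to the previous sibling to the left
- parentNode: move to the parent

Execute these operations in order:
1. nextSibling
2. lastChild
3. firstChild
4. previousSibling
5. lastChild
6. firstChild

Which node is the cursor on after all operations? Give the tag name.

Answer: aside

Derivation:
After 1 (nextSibling): main (no-op, stayed)
After 2 (lastChild): button
After 3 (firstChild): div
After 4 (previousSibling): div (no-op, stayed)
After 5 (lastChild): article
After 6 (firstChild): aside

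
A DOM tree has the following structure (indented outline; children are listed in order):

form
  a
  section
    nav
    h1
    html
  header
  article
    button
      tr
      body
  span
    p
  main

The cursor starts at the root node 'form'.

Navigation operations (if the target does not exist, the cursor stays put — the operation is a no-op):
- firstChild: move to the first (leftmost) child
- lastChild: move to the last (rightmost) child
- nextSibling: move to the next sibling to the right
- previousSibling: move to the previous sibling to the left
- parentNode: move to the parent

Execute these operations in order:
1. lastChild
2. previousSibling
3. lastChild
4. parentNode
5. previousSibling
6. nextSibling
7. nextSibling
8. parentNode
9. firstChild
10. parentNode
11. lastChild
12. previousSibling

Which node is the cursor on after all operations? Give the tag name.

After 1 (lastChild): main
After 2 (previousSibling): span
After 3 (lastChild): p
After 4 (parentNode): span
After 5 (previousSibling): article
After 6 (nextSibling): span
After 7 (nextSibling): main
After 8 (parentNode): form
After 9 (firstChild): a
After 10 (parentNode): form
After 11 (lastChild): main
After 12 (previousSibling): span

Answer: span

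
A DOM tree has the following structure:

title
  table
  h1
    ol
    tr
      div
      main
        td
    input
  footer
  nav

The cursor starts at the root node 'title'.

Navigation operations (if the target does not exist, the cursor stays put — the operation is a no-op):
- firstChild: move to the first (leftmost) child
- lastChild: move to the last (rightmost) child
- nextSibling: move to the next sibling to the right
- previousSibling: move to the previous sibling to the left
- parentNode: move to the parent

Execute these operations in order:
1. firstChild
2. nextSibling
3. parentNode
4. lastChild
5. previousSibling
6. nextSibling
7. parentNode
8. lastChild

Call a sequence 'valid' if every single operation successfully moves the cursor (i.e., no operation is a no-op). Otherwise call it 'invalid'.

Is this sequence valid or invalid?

After 1 (firstChild): table
After 2 (nextSibling): h1
After 3 (parentNode): title
After 4 (lastChild): nav
After 5 (previousSibling): footer
After 6 (nextSibling): nav
After 7 (parentNode): title
After 8 (lastChild): nav

Answer: valid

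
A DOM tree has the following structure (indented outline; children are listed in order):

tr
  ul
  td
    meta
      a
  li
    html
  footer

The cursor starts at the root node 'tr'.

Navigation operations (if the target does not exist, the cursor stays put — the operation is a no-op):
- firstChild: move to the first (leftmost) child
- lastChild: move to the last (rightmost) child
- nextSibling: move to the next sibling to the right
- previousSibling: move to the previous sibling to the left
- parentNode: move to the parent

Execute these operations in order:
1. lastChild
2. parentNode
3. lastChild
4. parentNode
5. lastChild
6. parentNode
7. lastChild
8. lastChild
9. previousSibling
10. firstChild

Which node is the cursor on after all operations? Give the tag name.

Answer: html

Derivation:
After 1 (lastChild): footer
After 2 (parentNode): tr
After 3 (lastChild): footer
After 4 (parentNode): tr
After 5 (lastChild): footer
After 6 (parentNode): tr
After 7 (lastChild): footer
After 8 (lastChild): footer (no-op, stayed)
After 9 (previousSibling): li
After 10 (firstChild): html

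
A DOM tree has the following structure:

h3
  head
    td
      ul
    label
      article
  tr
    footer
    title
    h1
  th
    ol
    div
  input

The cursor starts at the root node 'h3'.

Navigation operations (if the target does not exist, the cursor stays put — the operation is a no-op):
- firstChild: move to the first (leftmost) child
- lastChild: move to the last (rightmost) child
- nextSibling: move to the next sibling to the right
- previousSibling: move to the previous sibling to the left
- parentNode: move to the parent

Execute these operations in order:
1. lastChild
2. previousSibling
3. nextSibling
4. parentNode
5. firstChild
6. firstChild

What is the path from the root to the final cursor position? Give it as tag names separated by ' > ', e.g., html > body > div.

After 1 (lastChild): input
After 2 (previousSibling): th
After 3 (nextSibling): input
After 4 (parentNode): h3
After 5 (firstChild): head
After 6 (firstChild): td

Answer: h3 > head > td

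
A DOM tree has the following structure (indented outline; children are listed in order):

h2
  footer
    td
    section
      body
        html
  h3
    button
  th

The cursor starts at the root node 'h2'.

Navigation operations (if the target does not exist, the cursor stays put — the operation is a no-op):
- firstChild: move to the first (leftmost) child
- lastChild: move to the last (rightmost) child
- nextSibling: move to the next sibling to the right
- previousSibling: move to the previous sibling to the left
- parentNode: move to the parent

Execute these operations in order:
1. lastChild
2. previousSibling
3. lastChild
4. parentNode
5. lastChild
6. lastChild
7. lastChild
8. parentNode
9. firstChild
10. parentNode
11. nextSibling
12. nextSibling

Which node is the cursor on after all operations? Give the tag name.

Answer: th

Derivation:
After 1 (lastChild): th
After 2 (previousSibling): h3
After 3 (lastChild): button
After 4 (parentNode): h3
After 5 (lastChild): button
After 6 (lastChild): button (no-op, stayed)
After 7 (lastChild): button (no-op, stayed)
After 8 (parentNode): h3
After 9 (firstChild): button
After 10 (parentNode): h3
After 11 (nextSibling): th
After 12 (nextSibling): th (no-op, stayed)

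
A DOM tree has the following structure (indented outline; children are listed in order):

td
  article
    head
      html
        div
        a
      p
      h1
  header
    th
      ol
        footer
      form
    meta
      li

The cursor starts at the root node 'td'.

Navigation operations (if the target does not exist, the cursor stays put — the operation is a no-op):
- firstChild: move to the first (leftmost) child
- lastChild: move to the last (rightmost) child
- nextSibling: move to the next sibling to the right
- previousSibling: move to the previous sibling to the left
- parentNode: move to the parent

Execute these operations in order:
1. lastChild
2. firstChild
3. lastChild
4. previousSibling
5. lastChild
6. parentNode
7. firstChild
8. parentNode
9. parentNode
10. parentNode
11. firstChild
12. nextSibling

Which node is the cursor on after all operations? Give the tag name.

After 1 (lastChild): header
After 2 (firstChild): th
After 3 (lastChild): form
After 4 (previousSibling): ol
After 5 (lastChild): footer
After 6 (parentNode): ol
After 7 (firstChild): footer
After 8 (parentNode): ol
After 9 (parentNode): th
After 10 (parentNode): header
After 11 (firstChild): th
After 12 (nextSibling): meta

Answer: meta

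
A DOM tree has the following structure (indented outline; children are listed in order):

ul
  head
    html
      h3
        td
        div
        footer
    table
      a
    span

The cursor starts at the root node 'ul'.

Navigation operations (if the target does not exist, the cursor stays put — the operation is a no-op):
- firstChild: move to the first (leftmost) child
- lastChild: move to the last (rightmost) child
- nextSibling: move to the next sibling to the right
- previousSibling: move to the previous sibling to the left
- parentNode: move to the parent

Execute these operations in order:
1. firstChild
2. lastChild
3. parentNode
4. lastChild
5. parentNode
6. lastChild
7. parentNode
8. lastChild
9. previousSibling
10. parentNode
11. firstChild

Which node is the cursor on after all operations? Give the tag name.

Answer: html

Derivation:
After 1 (firstChild): head
After 2 (lastChild): span
After 3 (parentNode): head
After 4 (lastChild): span
After 5 (parentNode): head
After 6 (lastChild): span
After 7 (parentNode): head
After 8 (lastChild): span
After 9 (previousSibling): table
After 10 (parentNode): head
After 11 (firstChild): html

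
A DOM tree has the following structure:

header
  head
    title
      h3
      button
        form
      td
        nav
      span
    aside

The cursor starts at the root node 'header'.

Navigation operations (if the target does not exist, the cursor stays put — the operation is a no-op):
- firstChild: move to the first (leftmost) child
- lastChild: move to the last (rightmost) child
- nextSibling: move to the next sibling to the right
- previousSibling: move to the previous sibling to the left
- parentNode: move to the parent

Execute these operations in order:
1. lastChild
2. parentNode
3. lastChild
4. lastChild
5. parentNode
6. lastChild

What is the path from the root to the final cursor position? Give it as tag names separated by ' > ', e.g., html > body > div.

Answer: header > head > aside

Derivation:
After 1 (lastChild): head
After 2 (parentNode): header
After 3 (lastChild): head
After 4 (lastChild): aside
After 5 (parentNode): head
After 6 (lastChild): aside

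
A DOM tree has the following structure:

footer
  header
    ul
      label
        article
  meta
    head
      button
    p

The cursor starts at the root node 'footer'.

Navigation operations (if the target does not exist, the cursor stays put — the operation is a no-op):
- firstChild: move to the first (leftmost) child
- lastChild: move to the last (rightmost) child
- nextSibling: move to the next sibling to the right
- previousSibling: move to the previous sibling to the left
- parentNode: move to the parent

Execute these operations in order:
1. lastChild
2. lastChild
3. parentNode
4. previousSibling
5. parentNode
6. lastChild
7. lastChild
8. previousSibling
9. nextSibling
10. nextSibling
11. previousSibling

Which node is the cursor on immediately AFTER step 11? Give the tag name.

Answer: head

Derivation:
After 1 (lastChild): meta
After 2 (lastChild): p
After 3 (parentNode): meta
After 4 (previousSibling): header
After 5 (parentNode): footer
After 6 (lastChild): meta
After 7 (lastChild): p
After 8 (previousSibling): head
After 9 (nextSibling): p
After 10 (nextSibling): p (no-op, stayed)
After 11 (previousSibling): head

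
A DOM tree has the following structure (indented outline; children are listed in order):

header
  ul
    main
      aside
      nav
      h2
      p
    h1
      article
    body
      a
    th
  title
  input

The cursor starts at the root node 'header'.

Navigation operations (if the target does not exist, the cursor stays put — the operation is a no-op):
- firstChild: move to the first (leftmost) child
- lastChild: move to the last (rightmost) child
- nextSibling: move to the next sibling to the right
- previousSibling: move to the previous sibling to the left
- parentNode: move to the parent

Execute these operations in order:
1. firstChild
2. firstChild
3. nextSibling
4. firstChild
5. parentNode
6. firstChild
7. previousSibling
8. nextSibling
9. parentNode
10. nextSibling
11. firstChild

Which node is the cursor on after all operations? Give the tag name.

After 1 (firstChild): ul
After 2 (firstChild): main
After 3 (nextSibling): h1
After 4 (firstChild): article
After 5 (parentNode): h1
After 6 (firstChild): article
After 7 (previousSibling): article (no-op, stayed)
After 8 (nextSibling): article (no-op, stayed)
After 9 (parentNode): h1
After 10 (nextSibling): body
After 11 (firstChild): a

Answer: a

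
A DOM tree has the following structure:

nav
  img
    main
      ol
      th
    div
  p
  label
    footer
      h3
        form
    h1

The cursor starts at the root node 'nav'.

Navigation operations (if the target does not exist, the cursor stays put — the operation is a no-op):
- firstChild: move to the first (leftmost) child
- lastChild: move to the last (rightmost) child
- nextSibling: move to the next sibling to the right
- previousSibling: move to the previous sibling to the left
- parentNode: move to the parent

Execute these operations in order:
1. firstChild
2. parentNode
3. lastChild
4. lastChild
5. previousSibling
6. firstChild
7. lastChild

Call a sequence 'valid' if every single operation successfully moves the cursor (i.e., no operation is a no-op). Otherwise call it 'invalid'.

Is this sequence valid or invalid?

Answer: valid

Derivation:
After 1 (firstChild): img
After 2 (parentNode): nav
After 3 (lastChild): label
After 4 (lastChild): h1
After 5 (previousSibling): footer
After 6 (firstChild): h3
After 7 (lastChild): form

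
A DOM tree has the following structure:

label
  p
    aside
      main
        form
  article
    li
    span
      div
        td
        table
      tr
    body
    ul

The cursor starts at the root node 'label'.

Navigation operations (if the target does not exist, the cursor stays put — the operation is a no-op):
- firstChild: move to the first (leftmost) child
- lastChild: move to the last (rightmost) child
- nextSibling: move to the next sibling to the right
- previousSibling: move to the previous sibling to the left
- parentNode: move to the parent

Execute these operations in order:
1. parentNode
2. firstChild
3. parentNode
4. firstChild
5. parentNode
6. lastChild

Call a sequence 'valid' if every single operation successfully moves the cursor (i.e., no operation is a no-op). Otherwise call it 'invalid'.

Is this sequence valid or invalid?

After 1 (parentNode): label (no-op, stayed)
After 2 (firstChild): p
After 3 (parentNode): label
After 4 (firstChild): p
After 5 (parentNode): label
After 6 (lastChild): article

Answer: invalid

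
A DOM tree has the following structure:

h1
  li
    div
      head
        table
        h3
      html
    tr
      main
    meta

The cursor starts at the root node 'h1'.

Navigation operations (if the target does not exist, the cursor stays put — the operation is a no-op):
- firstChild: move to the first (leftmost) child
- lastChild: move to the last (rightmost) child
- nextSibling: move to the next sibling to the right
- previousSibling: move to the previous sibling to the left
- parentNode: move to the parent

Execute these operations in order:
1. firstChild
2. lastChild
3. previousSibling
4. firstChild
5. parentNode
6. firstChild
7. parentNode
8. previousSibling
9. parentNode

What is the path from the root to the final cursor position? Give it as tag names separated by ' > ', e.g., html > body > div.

After 1 (firstChild): li
After 2 (lastChild): meta
After 3 (previousSibling): tr
After 4 (firstChild): main
After 5 (parentNode): tr
After 6 (firstChild): main
After 7 (parentNode): tr
After 8 (previousSibling): div
After 9 (parentNode): li

Answer: h1 > li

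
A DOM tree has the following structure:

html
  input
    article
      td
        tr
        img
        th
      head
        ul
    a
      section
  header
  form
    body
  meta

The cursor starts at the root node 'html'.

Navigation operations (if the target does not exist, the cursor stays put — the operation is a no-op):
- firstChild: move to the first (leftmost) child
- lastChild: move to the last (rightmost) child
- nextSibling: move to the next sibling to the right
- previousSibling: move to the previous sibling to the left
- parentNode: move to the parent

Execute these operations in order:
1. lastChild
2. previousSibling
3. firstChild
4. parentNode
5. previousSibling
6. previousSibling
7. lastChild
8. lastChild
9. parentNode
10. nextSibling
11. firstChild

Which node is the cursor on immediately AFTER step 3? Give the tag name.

After 1 (lastChild): meta
After 2 (previousSibling): form
After 3 (firstChild): body

Answer: body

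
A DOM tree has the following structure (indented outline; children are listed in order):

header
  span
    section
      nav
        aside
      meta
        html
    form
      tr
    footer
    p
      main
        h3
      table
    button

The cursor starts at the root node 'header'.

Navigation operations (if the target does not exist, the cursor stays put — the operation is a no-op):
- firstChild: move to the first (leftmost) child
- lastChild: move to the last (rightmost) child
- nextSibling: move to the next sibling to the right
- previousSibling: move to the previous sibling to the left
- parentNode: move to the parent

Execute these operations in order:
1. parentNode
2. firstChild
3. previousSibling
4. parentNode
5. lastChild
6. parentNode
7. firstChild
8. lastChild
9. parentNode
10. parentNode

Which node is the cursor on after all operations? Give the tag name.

Answer: header

Derivation:
After 1 (parentNode): header (no-op, stayed)
After 2 (firstChild): span
After 3 (previousSibling): span (no-op, stayed)
After 4 (parentNode): header
After 5 (lastChild): span
After 6 (parentNode): header
After 7 (firstChild): span
After 8 (lastChild): button
After 9 (parentNode): span
After 10 (parentNode): header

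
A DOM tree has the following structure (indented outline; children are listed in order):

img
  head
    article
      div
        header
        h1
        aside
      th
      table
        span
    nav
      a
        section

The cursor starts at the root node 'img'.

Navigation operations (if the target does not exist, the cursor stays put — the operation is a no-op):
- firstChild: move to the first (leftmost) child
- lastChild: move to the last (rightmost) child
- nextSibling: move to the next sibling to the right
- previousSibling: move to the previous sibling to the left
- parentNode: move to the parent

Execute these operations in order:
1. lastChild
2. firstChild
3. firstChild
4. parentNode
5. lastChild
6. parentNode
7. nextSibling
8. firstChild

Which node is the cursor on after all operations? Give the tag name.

Answer: a

Derivation:
After 1 (lastChild): head
After 2 (firstChild): article
After 3 (firstChild): div
After 4 (parentNode): article
After 5 (lastChild): table
After 6 (parentNode): article
After 7 (nextSibling): nav
After 8 (firstChild): a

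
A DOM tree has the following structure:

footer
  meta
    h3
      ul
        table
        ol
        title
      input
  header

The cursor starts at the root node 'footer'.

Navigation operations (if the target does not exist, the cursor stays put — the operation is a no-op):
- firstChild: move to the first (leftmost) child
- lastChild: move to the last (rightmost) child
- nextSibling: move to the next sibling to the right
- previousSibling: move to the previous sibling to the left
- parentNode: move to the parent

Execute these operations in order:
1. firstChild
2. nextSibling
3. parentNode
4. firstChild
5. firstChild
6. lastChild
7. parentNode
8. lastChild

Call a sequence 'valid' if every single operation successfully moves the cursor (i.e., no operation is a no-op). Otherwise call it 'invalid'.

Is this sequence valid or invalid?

Answer: valid

Derivation:
After 1 (firstChild): meta
After 2 (nextSibling): header
After 3 (parentNode): footer
After 4 (firstChild): meta
After 5 (firstChild): h3
After 6 (lastChild): input
After 7 (parentNode): h3
After 8 (lastChild): input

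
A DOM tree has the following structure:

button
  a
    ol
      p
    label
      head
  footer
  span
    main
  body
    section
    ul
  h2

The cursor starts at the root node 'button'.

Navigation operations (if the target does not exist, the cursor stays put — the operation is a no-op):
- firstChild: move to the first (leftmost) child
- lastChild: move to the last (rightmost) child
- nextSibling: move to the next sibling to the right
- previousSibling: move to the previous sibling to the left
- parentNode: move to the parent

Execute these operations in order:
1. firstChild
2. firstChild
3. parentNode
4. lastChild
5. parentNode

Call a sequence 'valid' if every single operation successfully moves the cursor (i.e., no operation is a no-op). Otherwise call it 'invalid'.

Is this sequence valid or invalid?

Answer: valid

Derivation:
After 1 (firstChild): a
After 2 (firstChild): ol
After 3 (parentNode): a
After 4 (lastChild): label
After 5 (parentNode): a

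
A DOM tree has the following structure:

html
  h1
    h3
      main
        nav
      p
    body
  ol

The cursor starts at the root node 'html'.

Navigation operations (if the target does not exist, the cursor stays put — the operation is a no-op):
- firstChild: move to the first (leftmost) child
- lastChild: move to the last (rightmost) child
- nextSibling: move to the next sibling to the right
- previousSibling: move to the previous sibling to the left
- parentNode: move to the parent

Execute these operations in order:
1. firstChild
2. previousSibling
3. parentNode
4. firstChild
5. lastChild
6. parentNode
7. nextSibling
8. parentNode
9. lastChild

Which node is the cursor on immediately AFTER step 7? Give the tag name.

Answer: ol

Derivation:
After 1 (firstChild): h1
After 2 (previousSibling): h1 (no-op, stayed)
After 3 (parentNode): html
After 4 (firstChild): h1
After 5 (lastChild): body
After 6 (parentNode): h1
After 7 (nextSibling): ol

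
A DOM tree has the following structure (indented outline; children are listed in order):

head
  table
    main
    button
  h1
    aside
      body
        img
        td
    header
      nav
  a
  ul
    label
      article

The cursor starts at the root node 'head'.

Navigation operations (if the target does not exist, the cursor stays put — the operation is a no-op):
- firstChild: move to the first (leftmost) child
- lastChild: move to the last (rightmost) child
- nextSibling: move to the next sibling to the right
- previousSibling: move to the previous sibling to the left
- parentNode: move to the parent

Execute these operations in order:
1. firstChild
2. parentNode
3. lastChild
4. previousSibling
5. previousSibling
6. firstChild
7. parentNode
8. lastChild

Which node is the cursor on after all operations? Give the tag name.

After 1 (firstChild): table
After 2 (parentNode): head
After 3 (lastChild): ul
After 4 (previousSibling): a
After 5 (previousSibling): h1
After 6 (firstChild): aside
After 7 (parentNode): h1
After 8 (lastChild): header

Answer: header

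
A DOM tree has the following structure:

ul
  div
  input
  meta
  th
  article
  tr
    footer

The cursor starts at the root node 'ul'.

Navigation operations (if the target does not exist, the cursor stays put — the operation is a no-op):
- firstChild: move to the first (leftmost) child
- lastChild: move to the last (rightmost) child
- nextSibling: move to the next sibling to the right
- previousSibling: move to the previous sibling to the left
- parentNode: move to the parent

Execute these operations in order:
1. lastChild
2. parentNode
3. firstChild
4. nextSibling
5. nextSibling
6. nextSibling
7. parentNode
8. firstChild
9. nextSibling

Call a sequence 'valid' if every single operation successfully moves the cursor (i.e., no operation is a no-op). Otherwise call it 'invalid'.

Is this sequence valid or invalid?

Answer: valid

Derivation:
After 1 (lastChild): tr
After 2 (parentNode): ul
After 3 (firstChild): div
After 4 (nextSibling): input
After 5 (nextSibling): meta
After 6 (nextSibling): th
After 7 (parentNode): ul
After 8 (firstChild): div
After 9 (nextSibling): input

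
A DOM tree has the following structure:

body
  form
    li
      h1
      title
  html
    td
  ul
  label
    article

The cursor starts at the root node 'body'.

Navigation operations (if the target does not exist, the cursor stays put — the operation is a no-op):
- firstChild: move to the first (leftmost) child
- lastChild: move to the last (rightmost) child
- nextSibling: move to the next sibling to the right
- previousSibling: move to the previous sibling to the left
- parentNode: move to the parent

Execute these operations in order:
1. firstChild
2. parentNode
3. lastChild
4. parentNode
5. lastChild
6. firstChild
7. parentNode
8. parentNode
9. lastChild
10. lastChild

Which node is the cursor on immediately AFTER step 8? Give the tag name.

Answer: body

Derivation:
After 1 (firstChild): form
After 2 (parentNode): body
After 3 (lastChild): label
After 4 (parentNode): body
After 5 (lastChild): label
After 6 (firstChild): article
After 7 (parentNode): label
After 8 (parentNode): body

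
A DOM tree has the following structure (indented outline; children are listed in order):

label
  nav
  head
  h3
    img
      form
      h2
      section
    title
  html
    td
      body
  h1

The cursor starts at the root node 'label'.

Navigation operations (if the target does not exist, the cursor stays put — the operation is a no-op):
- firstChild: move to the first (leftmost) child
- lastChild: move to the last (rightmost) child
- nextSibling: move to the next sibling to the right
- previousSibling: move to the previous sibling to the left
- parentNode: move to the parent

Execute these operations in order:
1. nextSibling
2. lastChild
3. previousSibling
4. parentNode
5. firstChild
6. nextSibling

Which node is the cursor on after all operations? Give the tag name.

After 1 (nextSibling): label (no-op, stayed)
After 2 (lastChild): h1
After 3 (previousSibling): html
After 4 (parentNode): label
After 5 (firstChild): nav
After 6 (nextSibling): head

Answer: head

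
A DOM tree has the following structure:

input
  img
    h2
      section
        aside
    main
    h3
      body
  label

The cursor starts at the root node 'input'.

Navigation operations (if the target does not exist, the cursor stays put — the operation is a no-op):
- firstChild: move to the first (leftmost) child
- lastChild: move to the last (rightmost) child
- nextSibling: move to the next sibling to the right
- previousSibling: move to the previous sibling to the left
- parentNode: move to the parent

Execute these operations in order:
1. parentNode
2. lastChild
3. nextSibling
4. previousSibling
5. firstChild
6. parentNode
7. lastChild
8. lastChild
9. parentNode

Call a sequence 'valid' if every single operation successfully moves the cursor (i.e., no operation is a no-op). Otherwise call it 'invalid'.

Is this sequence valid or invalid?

After 1 (parentNode): input (no-op, stayed)
After 2 (lastChild): label
After 3 (nextSibling): label (no-op, stayed)
After 4 (previousSibling): img
After 5 (firstChild): h2
After 6 (parentNode): img
After 7 (lastChild): h3
After 8 (lastChild): body
After 9 (parentNode): h3

Answer: invalid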